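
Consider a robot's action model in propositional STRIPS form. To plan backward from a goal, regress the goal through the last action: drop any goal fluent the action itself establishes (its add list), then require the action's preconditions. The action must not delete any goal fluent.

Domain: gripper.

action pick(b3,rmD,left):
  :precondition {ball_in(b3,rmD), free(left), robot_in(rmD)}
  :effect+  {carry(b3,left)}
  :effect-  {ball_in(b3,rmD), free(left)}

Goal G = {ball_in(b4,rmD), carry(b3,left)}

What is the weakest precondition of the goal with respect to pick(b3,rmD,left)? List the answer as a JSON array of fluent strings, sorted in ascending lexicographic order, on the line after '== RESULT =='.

Compute (G \ add) ∪ pre:
  G ∩ del = {}  (empty — regression defined)
  G \ add = {ball_in(b4,rmD), carry(b3,left)} \ {carry(b3,left)} = {ball_in(b4,rmD)}
  ∪ pre   = {ball_in(b4,rmD)} ∪ {ball_in(b3,rmD), free(left), robot_in(rmD)}
          = {ball_in(b3,rmD), ball_in(b4,rmD), free(left), robot_in(rmD)}

== RESULT ==
["ball_in(b3,rmD)", "ball_in(b4,rmD)", "free(left)", "robot_in(rmD)"]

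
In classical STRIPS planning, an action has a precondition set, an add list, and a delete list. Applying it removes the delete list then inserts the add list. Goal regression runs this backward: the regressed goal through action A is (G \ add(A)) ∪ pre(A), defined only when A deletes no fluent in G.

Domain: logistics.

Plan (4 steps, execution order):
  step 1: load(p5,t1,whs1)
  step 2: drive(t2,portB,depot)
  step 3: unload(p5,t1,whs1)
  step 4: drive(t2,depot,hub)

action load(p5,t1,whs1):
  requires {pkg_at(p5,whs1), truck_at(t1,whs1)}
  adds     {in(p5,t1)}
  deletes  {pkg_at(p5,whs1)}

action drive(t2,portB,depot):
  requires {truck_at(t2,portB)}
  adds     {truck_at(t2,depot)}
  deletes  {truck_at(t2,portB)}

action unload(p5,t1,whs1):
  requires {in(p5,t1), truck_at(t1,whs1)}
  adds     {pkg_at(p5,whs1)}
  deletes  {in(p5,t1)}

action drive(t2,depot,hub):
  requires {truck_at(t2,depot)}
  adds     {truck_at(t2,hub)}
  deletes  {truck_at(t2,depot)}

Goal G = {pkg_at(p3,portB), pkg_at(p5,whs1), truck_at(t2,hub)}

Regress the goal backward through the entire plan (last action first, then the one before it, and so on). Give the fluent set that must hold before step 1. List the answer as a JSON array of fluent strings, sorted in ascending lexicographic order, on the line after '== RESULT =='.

Regress step by step:
  through step 4 (drive(t2,depot,hub)): drop {truck_at(t2,hub)}, keep {pkg_at(p3,portB), pkg_at(p5,whs1)}, require {truck_at(t2,depot)}
    → {pkg_at(p3,portB), pkg_at(p5,whs1), truck_at(t2,depot)}
  through step 3 (unload(p5,t1,whs1)): drop {pkg_at(p5,whs1)}, keep {pkg_at(p3,portB), truck_at(t2,depot)}, require {in(p5,t1), truck_at(t1,whs1)}
    → {in(p5,t1), pkg_at(p3,portB), truck_at(t1,whs1), truck_at(t2,depot)}
  through step 2 (drive(t2,portB,depot)): drop {truck_at(t2,depot)}, keep {in(p5,t1), pkg_at(p3,portB), truck_at(t1,whs1)}, require {truck_at(t2,portB)}
    → {in(p5,t1), pkg_at(p3,portB), truck_at(t1,whs1), truck_at(t2,portB)}
  through step 1 (load(p5,t1,whs1)): drop {in(p5,t1)}, keep {pkg_at(p3,portB), truck_at(t1,whs1), truck_at(t2,portB)}, require {pkg_at(p5,whs1), truck_at(t1,whs1)}
    → {pkg_at(p3,portB), pkg_at(p5,whs1), truck_at(t1,whs1), truck_at(t2,portB)}

== RESULT ==
["pkg_at(p3,portB)", "pkg_at(p5,whs1)", "truck_at(t1,whs1)", "truck_at(t2,portB)"]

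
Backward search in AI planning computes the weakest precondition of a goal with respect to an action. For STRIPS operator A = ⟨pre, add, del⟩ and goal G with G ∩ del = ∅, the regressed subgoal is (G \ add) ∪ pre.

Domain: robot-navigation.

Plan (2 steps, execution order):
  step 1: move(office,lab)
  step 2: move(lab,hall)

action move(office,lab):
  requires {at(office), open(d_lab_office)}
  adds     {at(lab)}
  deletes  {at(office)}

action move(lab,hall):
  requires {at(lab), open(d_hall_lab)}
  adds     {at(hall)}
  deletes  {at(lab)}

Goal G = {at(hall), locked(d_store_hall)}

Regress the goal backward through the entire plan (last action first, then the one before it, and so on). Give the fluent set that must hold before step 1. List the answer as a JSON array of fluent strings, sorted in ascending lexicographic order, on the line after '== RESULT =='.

Work backward from the goal:
  through step 2 (move(lab,hall)): drop {at(hall)}, keep {locked(d_store_hall)}, require {at(lab), open(d_hall_lab)}
    → {at(lab), locked(d_store_hall), open(d_hall_lab)}
  through step 1 (move(office,lab)): drop {at(lab)}, keep {locked(d_store_hall), open(d_hall_lab)}, require {at(office), open(d_lab_office)}
    → {at(office), locked(d_store_hall), open(d_hall_lab), open(d_lab_office)}

== RESULT ==
["at(office)", "locked(d_store_hall)", "open(d_hall_lab)", "open(d_lab_office)"]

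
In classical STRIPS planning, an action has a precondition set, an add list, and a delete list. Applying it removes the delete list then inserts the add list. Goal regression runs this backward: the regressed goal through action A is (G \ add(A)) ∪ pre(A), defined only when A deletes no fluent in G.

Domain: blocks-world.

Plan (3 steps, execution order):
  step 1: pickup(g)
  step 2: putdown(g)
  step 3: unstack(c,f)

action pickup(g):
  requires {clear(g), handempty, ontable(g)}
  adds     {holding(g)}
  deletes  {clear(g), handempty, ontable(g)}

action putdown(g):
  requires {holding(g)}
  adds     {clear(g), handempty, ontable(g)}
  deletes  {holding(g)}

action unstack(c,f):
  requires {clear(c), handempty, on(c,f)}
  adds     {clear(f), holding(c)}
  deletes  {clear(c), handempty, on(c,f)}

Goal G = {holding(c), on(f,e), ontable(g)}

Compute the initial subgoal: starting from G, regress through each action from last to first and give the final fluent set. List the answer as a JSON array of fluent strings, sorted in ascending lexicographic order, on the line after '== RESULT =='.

Work backward from the goal:
  through step 3 (unstack(c,f)): drop {holding(c)}, keep {on(f,e), ontable(g)}, require {clear(c), handempty, on(c,f)}
    → {clear(c), handempty, on(c,f), on(f,e), ontable(g)}
  through step 2 (putdown(g)): drop {handempty, ontable(g)}, keep {clear(c), on(c,f), on(f,e)}, require {holding(g)}
    → {clear(c), holding(g), on(c,f), on(f,e)}
  through step 1 (pickup(g)): drop {holding(g)}, keep {clear(c), on(c,f), on(f,e)}, require {clear(g), handempty, ontable(g)}
    → {clear(c), clear(g), handempty, on(c,f), on(f,e), ontable(g)}

== RESULT ==
["clear(c)", "clear(g)", "handempty", "on(c,f)", "on(f,e)", "ontable(g)"]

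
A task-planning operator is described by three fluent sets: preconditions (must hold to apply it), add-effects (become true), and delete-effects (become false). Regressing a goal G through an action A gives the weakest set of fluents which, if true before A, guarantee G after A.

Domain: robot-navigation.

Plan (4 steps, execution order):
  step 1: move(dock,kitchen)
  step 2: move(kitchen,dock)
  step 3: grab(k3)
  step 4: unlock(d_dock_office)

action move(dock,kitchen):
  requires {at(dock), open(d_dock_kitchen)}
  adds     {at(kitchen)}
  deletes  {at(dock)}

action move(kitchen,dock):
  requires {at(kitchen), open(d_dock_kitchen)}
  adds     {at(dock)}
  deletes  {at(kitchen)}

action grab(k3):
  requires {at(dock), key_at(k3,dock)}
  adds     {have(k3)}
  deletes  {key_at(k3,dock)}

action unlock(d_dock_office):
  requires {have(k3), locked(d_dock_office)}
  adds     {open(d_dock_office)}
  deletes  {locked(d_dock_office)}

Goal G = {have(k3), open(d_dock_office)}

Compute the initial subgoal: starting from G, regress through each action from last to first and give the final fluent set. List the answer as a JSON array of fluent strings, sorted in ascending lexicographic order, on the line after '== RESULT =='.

Work backward from the goal:
  through step 4 (unlock(d_dock_office)): drop {open(d_dock_office)}, keep {have(k3)}, require {have(k3), locked(d_dock_office)}
    → {have(k3), locked(d_dock_office)}
  through step 3 (grab(k3)): drop {have(k3)}, keep {locked(d_dock_office)}, require {at(dock), key_at(k3,dock)}
    → {at(dock), key_at(k3,dock), locked(d_dock_office)}
  through step 2 (move(kitchen,dock)): drop {at(dock)}, keep {key_at(k3,dock), locked(d_dock_office)}, require {at(kitchen), open(d_dock_kitchen)}
    → {at(kitchen), key_at(k3,dock), locked(d_dock_office), open(d_dock_kitchen)}
  through step 1 (move(dock,kitchen)): drop {at(kitchen)}, keep {key_at(k3,dock), locked(d_dock_office), open(d_dock_kitchen)}, require {at(dock), open(d_dock_kitchen)}
    → {at(dock), key_at(k3,dock), locked(d_dock_office), open(d_dock_kitchen)}

== RESULT ==
["at(dock)", "key_at(k3,dock)", "locked(d_dock_office)", "open(d_dock_kitchen)"]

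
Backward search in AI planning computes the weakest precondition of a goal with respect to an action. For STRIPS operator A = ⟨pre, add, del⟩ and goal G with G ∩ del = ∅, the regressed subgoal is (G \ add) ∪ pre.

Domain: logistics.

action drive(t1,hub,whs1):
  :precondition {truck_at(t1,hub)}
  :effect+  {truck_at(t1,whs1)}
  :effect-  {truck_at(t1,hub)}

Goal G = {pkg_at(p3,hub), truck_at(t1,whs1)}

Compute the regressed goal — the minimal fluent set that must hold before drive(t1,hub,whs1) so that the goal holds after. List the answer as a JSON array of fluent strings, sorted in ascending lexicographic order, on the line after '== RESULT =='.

Compute (G \ add) ∪ pre:
  G ∩ del = {}  (empty — regression defined)
  G \ add = {pkg_at(p3,hub), truck_at(t1,whs1)} \ {truck_at(t1,whs1)} = {pkg_at(p3,hub)}
  ∪ pre   = {pkg_at(p3,hub)} ∪ {truck_at(t1,hub)}
          = {pkg_at(p3,hub), truck_at(t1,hub)}

== RESULT ==
["pkg_at(p3,hub)", "truck_at(t1,hub)"]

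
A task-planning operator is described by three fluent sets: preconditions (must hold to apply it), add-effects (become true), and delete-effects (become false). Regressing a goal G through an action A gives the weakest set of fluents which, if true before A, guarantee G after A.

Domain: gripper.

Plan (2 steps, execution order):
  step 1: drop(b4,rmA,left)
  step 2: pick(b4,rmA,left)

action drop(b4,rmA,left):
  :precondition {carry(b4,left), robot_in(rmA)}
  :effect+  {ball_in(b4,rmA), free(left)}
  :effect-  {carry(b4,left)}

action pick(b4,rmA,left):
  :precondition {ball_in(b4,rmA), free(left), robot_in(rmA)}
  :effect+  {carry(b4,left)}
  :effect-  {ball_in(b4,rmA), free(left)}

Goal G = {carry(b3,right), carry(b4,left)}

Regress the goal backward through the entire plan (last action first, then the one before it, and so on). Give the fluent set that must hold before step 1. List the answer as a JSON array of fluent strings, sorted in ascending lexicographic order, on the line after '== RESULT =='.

Regress step by step:
  through step 2 (pick(b4,rmA,left)): drop {carry(b4,left)}, keep {carry(b3,right)}, require {ball_in(b4,rmA), free(left), robot_in(rmA)}
    → {ball_in(b4,rmA), carry(b3,right), free(left), robot_in(rmA)}
  through step 1 (drop(b4,rmA,left)): drop {ball_in(b4,rmA), free(left)}, keep {carry(b3,right), robot_in(rmA)}, require {carry(b4,left), robot_in(rmA)}
    → {carry(b3,right), carry(b4,left), robot_in(rmA)}

== RESULT ==
["carry(b3,right)", "carry(b4,left)", "robot_in(rmA)"]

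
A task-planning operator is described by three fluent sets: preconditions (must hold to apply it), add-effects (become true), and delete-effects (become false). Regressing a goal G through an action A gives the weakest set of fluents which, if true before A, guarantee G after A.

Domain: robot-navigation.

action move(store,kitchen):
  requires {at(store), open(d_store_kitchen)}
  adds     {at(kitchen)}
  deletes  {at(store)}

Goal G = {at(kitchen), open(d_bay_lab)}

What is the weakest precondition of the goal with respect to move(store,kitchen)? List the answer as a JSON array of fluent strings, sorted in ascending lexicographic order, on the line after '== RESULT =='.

Compute (G \ add) ∪ pre:
  G ∩ del = {}  (empty — regression defined)
  G \ add = {at(kitchen), open(d_bay_lab)} \ {at(kitchen)} = {open(d_bay_lab)}
  ∪ pre   = {open(d_bay_lab)} ∪ {at(store), open(d_store_kitchen)}
          = {at(store), open(d_bay_lab), open(d_store_kitchen)}

== RESULT ==
["at(store)", "open(d_bay_lab)", "open(d_store_kitchen)"]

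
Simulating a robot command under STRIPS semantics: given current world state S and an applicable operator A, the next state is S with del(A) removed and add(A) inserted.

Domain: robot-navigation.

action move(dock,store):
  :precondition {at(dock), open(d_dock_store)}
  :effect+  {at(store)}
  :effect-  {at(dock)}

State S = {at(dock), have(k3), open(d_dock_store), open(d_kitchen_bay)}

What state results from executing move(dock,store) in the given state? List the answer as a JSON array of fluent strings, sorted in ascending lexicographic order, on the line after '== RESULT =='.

Progress:
  pre ⊆ S: {at(dock), open(d_dock_store)} ⊆ S  — applicable
  S \ del = {have(k3), open(d_dock_store), open(d_kitchen_bay)}
  ∪ add   = {at(store), have(k3), open(d_dock_store), open(d_kitchen_bay)}

== RESULT ==
["at(store)", "have(k3)", "open(d_dock_store)", "open(d_kitchen_bay)"]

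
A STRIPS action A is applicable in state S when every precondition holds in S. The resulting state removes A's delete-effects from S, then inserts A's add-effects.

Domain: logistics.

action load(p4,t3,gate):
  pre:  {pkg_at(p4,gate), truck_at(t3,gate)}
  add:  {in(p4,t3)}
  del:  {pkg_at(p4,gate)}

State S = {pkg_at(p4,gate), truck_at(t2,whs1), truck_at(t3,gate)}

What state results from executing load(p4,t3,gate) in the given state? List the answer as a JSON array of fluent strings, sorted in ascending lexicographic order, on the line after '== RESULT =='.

Progress:
  pre ⊆ S: {pkg_at(p4,gate), truck_at(t3,gate)} ⊆ S  — applicable
  S \ del = {truck_at(t2,whs1), truck_at(t3,gate)}
  ∪ add   = {in(p4,t3), truck_at(t2,whs1), truck_at(t3,gate)}

== RESULT ==
["in(p4,t3)", "truck_at(t2,whs1)", "truck_at(t3,gate)"]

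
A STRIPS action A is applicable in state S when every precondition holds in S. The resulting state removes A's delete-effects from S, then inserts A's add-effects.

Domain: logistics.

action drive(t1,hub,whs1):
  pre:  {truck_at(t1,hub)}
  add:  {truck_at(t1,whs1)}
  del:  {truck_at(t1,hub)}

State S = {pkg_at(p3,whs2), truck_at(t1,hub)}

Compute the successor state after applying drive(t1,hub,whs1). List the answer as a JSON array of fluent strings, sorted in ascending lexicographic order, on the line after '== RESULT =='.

Compute (S \ del) ∪ add:
  pre ⊆ S: {truck_at(t1,hub)} ⊆ S  — applicable
  S \ del = {pkg_at(p3,whs2)}
  ∪ add   = {pkg_at(p3,whs2), truck_at(t1,whs1)}

== RESULT ==
["pkg_at(p3,whs2)", "truck_at(t1,whs1)"]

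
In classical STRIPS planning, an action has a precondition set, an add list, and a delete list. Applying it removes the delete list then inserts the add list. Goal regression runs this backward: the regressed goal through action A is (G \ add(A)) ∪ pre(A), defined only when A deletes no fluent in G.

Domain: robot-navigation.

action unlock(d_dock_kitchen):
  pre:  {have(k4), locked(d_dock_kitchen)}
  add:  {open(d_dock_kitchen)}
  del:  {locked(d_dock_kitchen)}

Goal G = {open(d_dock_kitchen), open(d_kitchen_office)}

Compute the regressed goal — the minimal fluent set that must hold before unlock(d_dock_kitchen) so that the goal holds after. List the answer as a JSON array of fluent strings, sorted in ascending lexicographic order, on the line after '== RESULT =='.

Regress:
  G ∩ del = {}  (empty — regression defined)
  G \ add = {open(d_dock_kitchen), open(d_kitchen_office)} \ {open(d_dock_kitchen)} = {open(d_kitchen_office)}
  ∪ pre   = {open(d_kitchen_office)} ∪ {have(k4), locked(d_dock_kitchen)}
          = {have(k4), locked(d_dock_kitchen), open(d_kitchen_office)}

== RESULT ==
["have(k4)", "locked(d_dock_kitchen)", "open(d_kitchen_office)"]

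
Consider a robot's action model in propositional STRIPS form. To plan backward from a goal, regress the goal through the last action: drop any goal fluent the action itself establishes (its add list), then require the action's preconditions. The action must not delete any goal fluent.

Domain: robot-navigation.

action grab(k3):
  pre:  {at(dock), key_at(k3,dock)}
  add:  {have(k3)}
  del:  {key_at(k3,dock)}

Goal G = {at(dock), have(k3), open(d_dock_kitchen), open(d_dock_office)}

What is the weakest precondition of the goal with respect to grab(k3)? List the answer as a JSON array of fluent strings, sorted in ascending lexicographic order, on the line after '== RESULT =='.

Regress:
  G ∩ del = {}  (empty — regression defined)
  G \ add = {at(dock), have(k3), open(d_dock_kitchen), open(d_dock_office)} \ {have(k3)} = {at(dock), open(d_dock_kitchen), open(d_dock_office)}
  ∪ pre   = {at(dock), open(d_dock_kitchen), open(d_dock_office)} ∪ {at(dock), key_at(k3,dock)}
          = {at(dock), key_at(k3,dock), open(d_dock_kitchen), open(d_dock_office)}

== RESULT ==
["at(dock)", "key_at(k3,dock)", "open(d_dock_kitchen)", "open(d_dock_office)"]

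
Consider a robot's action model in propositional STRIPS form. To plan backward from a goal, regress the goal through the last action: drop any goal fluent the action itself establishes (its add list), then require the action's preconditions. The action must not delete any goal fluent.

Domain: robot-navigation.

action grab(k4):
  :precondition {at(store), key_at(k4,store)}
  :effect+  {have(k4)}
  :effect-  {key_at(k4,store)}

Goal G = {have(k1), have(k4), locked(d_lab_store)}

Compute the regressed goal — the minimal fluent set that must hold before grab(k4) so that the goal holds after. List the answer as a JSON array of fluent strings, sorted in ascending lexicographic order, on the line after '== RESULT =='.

Regress:
  G ∩ del = {}  (empty — regression defined)
  G \ add = {have(k1), have(k4), locked(d_lab_store)} \ {have(k4)} = {have(k1), locked(d_lab_store)}
  ∪ pre   = {have(k1), locked(d_lab_store)} ∪ {at(store), key_at(k4,store)}
          = {at(store), have(k1), key_at(k4,store), locked(d_lab_store)}

== RESULT ==
["at(store)", "have(k1)", "key_at(k4,store)", "locked(d_lab_store)"]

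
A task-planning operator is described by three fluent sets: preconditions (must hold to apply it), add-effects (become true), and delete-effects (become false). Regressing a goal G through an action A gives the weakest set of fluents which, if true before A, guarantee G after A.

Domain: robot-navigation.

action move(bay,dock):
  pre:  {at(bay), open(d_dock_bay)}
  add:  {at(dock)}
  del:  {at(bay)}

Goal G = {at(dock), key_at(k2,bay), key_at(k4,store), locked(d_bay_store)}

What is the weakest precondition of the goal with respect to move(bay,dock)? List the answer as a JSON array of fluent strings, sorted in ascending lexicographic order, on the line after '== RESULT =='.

Compute (G \ add) ∪ pre:
  G ∩ del = {}  (empty — regression defined)
  G \ add = {at(dock), key_at(k2,bay), key_at(k4,store), locked(d_bay_store)} \ {at(dock)} = {key_at(k2,bay), key_at(k4,store), locked(d_bay_store)}
  ∪ pre   = {key_at(k2,bay), key_at(k4,store), locked(d_bay_store)} ∪ {at(bay), open(d_dock_bay)}
          = {at(bay), key_at(k2,bay), key_at(k4,store), locked(d_bay_store), open(d_dock_bay)}

== RESULT ==
["at(bay)", "key_at(k2,bay)", "key_at(k4,store)", "locked(d_bay_store)", "open(d_dock_bay)"]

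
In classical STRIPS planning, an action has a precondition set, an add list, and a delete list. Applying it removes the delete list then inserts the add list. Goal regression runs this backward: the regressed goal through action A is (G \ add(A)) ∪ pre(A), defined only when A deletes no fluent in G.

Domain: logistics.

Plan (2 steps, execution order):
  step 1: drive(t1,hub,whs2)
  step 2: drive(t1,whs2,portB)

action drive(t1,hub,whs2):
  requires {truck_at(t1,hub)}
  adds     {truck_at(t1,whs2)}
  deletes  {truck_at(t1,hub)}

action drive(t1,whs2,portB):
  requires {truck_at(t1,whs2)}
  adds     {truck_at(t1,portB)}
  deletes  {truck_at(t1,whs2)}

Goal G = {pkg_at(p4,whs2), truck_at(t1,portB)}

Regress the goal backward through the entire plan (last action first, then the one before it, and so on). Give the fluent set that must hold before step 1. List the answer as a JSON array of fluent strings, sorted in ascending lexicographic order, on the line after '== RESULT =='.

Work backward from the goal:
  through step 2 (drive(t1,whs2,portB)): drop {truck_at(t1,portB)}, keep {pkg_at(p4,whs2)}, require {truck_at(t1,whs2)}
    → {pkg_at(p4,whs2), truck_at(t1,whs2)}
  through step 1 (drive(t1,hub,whs2)): drop {truck_at(t1,whs2)}, keep {pkg_at(p4,whs2)}, require {truck_at(t1,hub)}
    → {pkg_at(p4,whs2), truck_at(t1,hub)}

== RESULT ==
["pkg_at(p4,whs2)", "truck_at(t1,hub)"]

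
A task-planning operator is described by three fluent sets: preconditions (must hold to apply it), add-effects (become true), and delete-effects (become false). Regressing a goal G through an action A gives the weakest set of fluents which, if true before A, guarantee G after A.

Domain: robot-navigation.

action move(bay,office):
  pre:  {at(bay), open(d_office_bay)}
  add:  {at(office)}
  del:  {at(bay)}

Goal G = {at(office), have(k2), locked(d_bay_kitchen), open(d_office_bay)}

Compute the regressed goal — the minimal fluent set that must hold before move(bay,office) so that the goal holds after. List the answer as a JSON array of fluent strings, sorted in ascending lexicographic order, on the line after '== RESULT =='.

Compute (G \ add) ∪ pre:
  G ∩ del = {}  (empty — regression defined)
  G \ add = {at(office), have(k2), locked(d_bay_kitchen), open(d_office_bay)} \ {at(office)} = {have(k2), locked(d_bay_kitchen), open(d_office_bay)}
  ∪ pre   = {have(k2), locked(d_bay_kitchen), open(d_office_bay)} ∪ {at(bay), open(d_office_bay)}
          = {at(bay), have(k2), locked(d_bay_kitchen), open(d_office_bay)}

== RESULT ==
["at(bay)", "have(k2)", "locked(d_bay_kitchen)", "open(d_office_bay)"]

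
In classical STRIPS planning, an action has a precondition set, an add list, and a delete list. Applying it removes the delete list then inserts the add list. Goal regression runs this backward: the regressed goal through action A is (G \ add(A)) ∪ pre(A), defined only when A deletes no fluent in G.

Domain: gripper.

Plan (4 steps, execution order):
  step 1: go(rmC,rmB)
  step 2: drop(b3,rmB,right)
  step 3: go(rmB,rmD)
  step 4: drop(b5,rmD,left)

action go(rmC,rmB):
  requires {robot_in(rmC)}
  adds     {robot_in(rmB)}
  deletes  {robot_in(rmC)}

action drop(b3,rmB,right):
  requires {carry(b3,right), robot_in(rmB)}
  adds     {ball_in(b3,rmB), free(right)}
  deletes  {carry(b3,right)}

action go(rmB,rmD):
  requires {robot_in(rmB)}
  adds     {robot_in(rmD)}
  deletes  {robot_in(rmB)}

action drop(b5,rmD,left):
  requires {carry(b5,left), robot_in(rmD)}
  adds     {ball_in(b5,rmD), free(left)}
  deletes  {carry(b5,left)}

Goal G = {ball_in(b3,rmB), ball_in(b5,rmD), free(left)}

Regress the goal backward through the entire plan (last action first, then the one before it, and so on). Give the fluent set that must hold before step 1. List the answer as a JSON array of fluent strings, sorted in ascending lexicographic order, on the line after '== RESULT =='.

Work backward from the goal:
  through step 4 (drop(b5,rmD,left)): drop {ball_in(b5,rmD), free(left)}, keep {ball_in(b3,rmB)}, require {carry(b5,left), robot_in(rmD)}
    → {ball_in(b3,rmB), carry(b5,left), robot_in(rmD)}
  through step 3 (go(rmB,rmD)): drop {robot_in(rmD)}, keep {ball_in(b3,rmB), carry(b5,left)}, require {robot_in(rmB)}
    → {ball_in(b3,rmB), carry(b5,left), robot_in(rmB)}
  through step 2 (drop(b3,rmB,right)): drop {ball_in(b3,rmB)}, keep {carry(b5,left), robot_in(rmB)}, require {carry(b3,right), robot_in(rmB)}
    → {carry(b3,right), carry(b5,left), robot_in(rmB)}
  through step 1 (go(rmC,rmB)): drop {robot_in(rmB)}, keep {carry(b3,right), carry(b5,left)}, require {robot_in(rmC)}
    → {carry(b3,right), carry(b5,left), robot_in(rmC)}

== RESULT ==
["carry(b3,right)", "carry(b5,left)", "robot_in(rmC)"]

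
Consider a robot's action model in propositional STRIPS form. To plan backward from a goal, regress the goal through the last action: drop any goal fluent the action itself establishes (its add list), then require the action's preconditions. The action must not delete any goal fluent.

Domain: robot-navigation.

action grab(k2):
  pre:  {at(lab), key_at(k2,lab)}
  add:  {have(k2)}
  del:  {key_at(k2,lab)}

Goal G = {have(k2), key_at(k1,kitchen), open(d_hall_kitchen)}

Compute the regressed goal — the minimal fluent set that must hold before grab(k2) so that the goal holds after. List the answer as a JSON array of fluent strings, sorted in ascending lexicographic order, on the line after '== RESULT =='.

Compute (G \ add) ∪ pre:
  G ∩ del = {}  (empty — regression defined)
  G \ add = {have(k2), key_at(k1,kitchen), open(d_hall_kitchen)} \ {have(k2)} = {key_at(k1,kitchen), open(d_hall_kitchen)}
  ∪ pre   = {key_at(k1,kitchen), open(d_hall_kitchen)} ∪ {at(lab), key_at(k2,lab)}
          = {at(lab), key_at(k1,kitchen), key_at(k2,lab), open(d_hall_kitchen)}

== RESULT ==
["at(lab)", "key_at(k1,kitchen)", "key_at(k2,lab)", "open(d_hall_kitchen)"]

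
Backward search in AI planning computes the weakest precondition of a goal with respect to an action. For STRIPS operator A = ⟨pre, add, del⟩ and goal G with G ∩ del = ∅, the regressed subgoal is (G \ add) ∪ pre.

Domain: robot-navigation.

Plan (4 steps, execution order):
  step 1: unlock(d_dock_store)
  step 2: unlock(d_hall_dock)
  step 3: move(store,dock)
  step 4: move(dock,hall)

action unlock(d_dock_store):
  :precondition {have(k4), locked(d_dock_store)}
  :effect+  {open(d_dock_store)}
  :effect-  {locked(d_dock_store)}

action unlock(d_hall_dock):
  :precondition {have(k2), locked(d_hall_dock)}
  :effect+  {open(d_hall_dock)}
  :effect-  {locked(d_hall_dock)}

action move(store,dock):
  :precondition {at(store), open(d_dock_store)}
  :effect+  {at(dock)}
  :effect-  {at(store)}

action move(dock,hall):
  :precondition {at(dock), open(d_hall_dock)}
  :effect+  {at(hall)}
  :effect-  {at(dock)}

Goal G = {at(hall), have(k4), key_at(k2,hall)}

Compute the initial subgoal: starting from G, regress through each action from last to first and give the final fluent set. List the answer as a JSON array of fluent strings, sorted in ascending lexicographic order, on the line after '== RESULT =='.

Regress step by step:
  through step 4 (move(dock,hall)): drop {at(hall)}, keep {have(k4), key_at(k2,hall)}, require {at(dock), open(d_hall_dock)}
    → {at(dock), have(k4), key_at(k2,hall), open(d_hall_dock)}
  through step 3 (move(store,dock)): drop {at(dock)}, keep {have(k4), key_at(k2,hall), open(d_hall_dock)}, require {at(store), open(d_dock_store)}
    → {at(store), have(k4), key_at(k2,hall), open(d_dock_store), open(d_hall_dock)}
  through step 2 (unlock(d_hall_dock)): drop {open(d_hall_dock)}, keep {at(store), have(k4), key_at(k2,hall), open(d_dock_store)}, require {have(k2), locked(d_hall_dock)}
    → {at(store), have(k2), have(k4), key_at(k2,hall), locked(d_hall_dock), open(d_dock_store)}
  through step 1 (unlock(d_dock_store)): drop {open(d_dock_store)}, keep {at(store), have(k2), have(k4), key_at(k2,hall), locked(d_hall_dock)}, require {have(k4), locked(d_dock_store)}
    → {at(store), have(k2), have(k4), key_at(k2,hall), locked(d_dock_store), locked(d_hall_dock)}

== RESULT ==
["at(store)", "have(k2)", "have(k4)", "key_at(k2,hall)", "locked(d_dock_store)", "locked(d_hall_dock)"]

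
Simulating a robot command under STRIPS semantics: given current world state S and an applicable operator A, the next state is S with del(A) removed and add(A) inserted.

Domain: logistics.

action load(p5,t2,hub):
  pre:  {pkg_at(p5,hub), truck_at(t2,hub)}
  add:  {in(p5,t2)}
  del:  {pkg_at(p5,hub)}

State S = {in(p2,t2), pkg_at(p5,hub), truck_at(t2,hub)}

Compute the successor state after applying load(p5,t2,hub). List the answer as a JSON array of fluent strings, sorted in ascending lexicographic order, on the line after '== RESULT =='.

Progress:
  pre ⊆ S: {pkg_at(p5,hub), truck_at(t2,hub)} ⊆ S  — applicable
  S \ del = {in(p2,t2), truck_at(t2,hub)}
  ∪ add   = {in(p2,t2), in(p5,t2), truck_at(t2,hub)}

== RESULT ==
["in(p2,t2)", "in(p5,t2)", "truck_at(t2,hub)"]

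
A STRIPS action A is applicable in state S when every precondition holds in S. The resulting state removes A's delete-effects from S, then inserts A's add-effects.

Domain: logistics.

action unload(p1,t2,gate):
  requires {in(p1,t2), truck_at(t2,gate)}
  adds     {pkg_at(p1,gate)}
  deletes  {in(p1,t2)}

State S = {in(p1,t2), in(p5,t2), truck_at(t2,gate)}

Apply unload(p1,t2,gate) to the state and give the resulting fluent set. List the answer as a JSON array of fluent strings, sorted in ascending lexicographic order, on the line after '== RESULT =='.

Progress:
  pre ⊆ S: {in(p1,t2), truck_at(t2,gate)} ⊆ S  — applicable
  S \ del = {in(p5,t2), truck_at(t2,gate)}
  ∪ add   = {in(p5,t2), pkg_at(p1,gate), truck_at(t2,gate)}

== RESULT ==
["in(p5,t2)", "pkg_at(p1,gate)", "truck_at(t2,gate)"]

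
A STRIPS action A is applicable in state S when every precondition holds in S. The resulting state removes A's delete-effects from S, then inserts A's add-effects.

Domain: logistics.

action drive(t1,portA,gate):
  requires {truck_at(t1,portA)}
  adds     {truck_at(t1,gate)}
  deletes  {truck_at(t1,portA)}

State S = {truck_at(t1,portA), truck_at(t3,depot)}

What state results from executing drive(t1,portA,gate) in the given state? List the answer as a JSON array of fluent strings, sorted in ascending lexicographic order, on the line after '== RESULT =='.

Progress:
  pre ⊆ S: {truck_at(t1,portA)} ⊆ S  — applicable
  S \ del = {truck_at(t3,depot)}
  ∪ add   = {truck_at(t1,gate), truck_at(t3,depot)}

== RESULT ==
["truck_at(t1,gate)", "truck_at(t3,depot)"]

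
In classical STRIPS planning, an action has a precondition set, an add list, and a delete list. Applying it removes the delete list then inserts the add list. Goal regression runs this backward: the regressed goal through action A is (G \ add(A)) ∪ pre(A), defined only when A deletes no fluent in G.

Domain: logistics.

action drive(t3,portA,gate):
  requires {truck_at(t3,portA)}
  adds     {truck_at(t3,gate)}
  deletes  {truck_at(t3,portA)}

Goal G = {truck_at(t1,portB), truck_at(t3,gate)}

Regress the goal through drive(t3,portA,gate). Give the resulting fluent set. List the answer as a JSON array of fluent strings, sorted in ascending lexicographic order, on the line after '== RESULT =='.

Regress:
  G ∩ del = {}  (empty — regression defined)
  G \ add = {truck_at(t1,portB), truck_at(t3,gate)} \ {truck_at(t3,gate)} = {truck_at(t1,portB)}
  ∪ pre   = {truck_at(t1,portB)} ∪ {truck_at(t3,portA)}
          = {truck_at(t1,portB), truck_at(t3,portA)}

== RESULT ==
["truck_at(t1,portB)", "truck_at(t3,portA)"]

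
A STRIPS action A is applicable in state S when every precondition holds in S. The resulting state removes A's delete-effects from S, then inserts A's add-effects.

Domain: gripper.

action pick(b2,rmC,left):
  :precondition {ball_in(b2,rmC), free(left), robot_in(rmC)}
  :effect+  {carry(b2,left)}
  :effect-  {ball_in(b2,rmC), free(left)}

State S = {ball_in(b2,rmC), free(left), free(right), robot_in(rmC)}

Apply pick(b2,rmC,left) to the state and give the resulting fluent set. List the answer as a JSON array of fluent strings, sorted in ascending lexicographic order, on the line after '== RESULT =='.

Compute (S \ del) ∪ add:
  pre ⊆ S: {ball_in(b2,rmC), free(left), robot_in(rmC)} ⊆ S  — applicable
  S \ del = {free(right), robot_in(rmC)}
  ∪ add   = {carry(b2,left), free(right), robot_in(rmC)}

== RESULT ==
["carry(b2,left)", "free(right)", "robot_in(rmC)"]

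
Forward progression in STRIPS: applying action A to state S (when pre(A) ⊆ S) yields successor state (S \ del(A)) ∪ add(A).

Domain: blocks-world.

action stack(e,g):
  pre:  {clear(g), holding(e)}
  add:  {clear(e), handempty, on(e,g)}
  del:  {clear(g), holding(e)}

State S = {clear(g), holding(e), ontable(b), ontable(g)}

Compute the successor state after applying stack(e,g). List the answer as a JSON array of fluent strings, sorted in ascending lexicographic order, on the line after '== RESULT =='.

Compute (S \ del) ∪ add:
  pre ⊆ S: {clear(g), holding(e)} ⊆ S  — applicable
  S \ del = {ontable(b), ontable(g)}
  ∪ add   = {clear(e), handempty, on(e,g), ontable(b), ontable(g)}

== RESULT ==
["clear(e)", "handempty", "on(e,g)", "ontable(b)", "ontable(g)"]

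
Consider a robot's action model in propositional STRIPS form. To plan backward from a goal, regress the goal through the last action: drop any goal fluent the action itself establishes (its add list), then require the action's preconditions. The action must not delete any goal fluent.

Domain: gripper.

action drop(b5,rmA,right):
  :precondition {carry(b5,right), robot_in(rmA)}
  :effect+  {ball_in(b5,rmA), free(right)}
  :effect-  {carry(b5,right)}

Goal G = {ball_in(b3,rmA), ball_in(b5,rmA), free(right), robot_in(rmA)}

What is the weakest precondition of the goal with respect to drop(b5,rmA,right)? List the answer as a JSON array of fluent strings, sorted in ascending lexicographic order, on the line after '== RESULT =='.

Regress:
  G ∩ del = {}  (empty — regression defined)
  G \ add = {ball_in(b3,rmA), ball_in(b5,rmA), free(right), robot_in(rmA)} \ {ball_in(b5,rmA), free(right)} = {ball_in(b3,rmA), robot_in(rmA)}
  ∪ pre   = {ball_in(b3,rmA), robot_in(rmA)} ∪ {carry(b5,right), robot_in(rmA)}
          = {ball_in(b3,rmA), carry(b5,right), robot_in(rmA)}

== RESULT ==
["ball_in(b3,rmA)", "carry(b5,right)", "robot_in(rmA)"]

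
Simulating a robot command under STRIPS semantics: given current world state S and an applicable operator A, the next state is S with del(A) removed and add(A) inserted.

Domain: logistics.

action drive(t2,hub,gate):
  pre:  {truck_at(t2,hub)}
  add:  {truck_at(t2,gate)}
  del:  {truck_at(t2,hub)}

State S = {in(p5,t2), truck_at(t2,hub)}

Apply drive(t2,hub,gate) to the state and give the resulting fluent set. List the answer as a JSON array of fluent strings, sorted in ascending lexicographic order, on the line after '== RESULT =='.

Progress:
  pre ⊆ S: {truck_at(t2,hub)} ⊆ S  — applicable
  S \ del = {in(p5,t2)}
  ∪ add   = {in(p5,t2), truck_at(t2,gate)}

== RESULT ==
["in(p5,t2)", "truck_at(t2,gate)"]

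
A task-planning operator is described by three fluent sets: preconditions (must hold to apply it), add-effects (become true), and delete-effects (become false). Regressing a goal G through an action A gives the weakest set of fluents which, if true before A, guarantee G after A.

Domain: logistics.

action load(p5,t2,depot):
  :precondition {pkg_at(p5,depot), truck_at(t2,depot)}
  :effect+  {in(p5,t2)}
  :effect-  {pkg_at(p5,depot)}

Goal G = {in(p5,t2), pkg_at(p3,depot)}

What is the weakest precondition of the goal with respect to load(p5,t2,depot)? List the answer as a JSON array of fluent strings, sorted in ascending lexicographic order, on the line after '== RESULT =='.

Regress:
  G ∩ del = {}  (empty — regression defined)
  G \ add = {in(p5,t2), pkg_at(p3,depot)} \ {in(p5,t2)} = {pkg_at(p3,depot)}
  ∪ pre   = {pkg_at(p3,depot)} ∪ {pkg_at(p5,depot), truck_at(t2,depot)}
          = {pkg_at(p3,depot), pkg_at(p5,depot), truck_at(t2,depot)}

== RESULT ==
["pkg_at(p3,depot)", "pkg_at(p5,depot)", "truck_at(t2,depot)"]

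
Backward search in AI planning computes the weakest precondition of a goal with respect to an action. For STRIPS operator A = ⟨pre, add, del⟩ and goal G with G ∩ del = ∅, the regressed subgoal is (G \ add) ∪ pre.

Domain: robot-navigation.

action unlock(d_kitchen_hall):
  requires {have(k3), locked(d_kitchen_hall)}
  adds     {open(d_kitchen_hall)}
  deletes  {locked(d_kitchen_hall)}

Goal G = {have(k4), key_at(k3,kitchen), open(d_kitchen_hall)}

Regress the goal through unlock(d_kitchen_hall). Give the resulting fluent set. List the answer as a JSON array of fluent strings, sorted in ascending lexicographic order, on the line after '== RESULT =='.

Compute (G \ add) ∪ pre:
  G ∩ del = {}  (empty — regression defined)
  G \ add = {have(k4), key_at(k3,kitchen), open(d_kitchen_hall)} \ {open(d_kitchen_hall)} = {have(k4), key_at(k3,kitchen)}
  ∪ pre   = {have(k4), key_at(k3,kitchen)} ∪ {have(k3), locked(d_kitchen_hall)}
          = {have(k3), have(k4), key_at(k3,kitchen), locked(d_kitchen_hall)}

== RESULT ==
["have(k3)", "have(k4)", "key_at(k3,kitchen)", "locked(d_kitchen_hall)"]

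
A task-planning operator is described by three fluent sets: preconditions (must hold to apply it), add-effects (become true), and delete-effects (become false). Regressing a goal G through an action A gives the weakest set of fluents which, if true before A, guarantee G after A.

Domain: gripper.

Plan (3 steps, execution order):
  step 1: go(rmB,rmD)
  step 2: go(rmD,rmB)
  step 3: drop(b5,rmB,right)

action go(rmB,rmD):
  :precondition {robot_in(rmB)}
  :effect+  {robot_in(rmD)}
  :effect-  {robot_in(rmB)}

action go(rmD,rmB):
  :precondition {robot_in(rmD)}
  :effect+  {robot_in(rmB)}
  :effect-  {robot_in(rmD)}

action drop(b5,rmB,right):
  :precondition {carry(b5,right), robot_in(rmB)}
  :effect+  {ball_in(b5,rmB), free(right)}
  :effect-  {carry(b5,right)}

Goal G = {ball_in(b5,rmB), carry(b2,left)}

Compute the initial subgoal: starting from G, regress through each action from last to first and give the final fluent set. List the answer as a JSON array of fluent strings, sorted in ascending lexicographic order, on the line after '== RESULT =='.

Regress step by step:
  through step 3 (drop(b5,rmB,right)): drop {ball_in(b5,rmB)}, keep {carry(b2,left)}, require {carry(b5,right), robot_in(rmB)}
    → {carry(b2,left), carry(b5,right), robot_in(rmB)}
  through step 2 (go(rmD,rmB)): drop {robot_in(rmB)}, keep {carry(b2,left), carry(b5,right)}, require {robot_in(rmD)}
    → {carry(b2,left), carry(b5,right), robot_in(rmD)}
  through step 1 (go(rmB,rmD)): drop {robot_in(rmD)}, keep {carry(b2,left), carry(b5,right)}, require {robot_in(rmB)}
    → {carry(b2,left), carry(b5,right), robot_in(rmB)}

== RESULT ==
["carry(b2,left)", "carry(b5,right)", "robot_in(rmB)"]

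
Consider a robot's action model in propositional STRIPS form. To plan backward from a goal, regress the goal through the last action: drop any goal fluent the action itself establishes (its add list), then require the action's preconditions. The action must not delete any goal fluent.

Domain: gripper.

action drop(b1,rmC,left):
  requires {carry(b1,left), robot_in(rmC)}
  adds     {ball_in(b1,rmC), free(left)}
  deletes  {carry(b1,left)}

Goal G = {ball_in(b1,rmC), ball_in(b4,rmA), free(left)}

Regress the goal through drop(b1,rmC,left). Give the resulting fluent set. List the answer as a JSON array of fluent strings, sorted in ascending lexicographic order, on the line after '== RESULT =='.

Compute (G \ add) ∪ pre:
  G ∩ del = {}  (empty — regression defined)
  G \ add = {ball_in(b1,rmC), ball_in(b4,rmA), free(left)} \ {ball_in(b1,rmC), free(left)} = {ball_in(b4,rmA)}
  ∪ pre   = {ball_in(b4,rmA)} ∪ {carry(b1,left), robot_in(rmC)}
          = {ball_in(b4,rmA), carry(b1,left), robot_in(rmC)}

== RESULT ==
["ball_in(b4,rmA)", "carry(b1,left)", "robot_in(rmC)"]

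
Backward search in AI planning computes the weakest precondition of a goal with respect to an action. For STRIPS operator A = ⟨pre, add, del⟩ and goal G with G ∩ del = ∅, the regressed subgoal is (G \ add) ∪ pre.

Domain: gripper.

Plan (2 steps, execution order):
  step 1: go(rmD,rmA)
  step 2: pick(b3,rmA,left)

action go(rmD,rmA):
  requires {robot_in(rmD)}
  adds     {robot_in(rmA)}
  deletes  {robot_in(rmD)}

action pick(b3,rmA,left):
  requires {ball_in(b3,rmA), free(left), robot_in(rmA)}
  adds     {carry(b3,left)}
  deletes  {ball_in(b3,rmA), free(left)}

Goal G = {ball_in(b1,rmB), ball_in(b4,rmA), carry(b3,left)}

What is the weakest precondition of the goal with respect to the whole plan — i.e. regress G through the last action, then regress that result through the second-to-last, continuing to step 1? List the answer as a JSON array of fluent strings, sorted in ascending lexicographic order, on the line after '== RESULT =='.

Work backward from the goal:
  through step 2 (pick(b3,rmA,left)): drop {carry(b3,left)}, keep {ball_in(b1,rmB), ball_in(b4,rmA)}, require {ball_in(b3,rmA), free(left), robot_in(rmA)}
    → {ball_in(b1,rmB), ball_in(b3,rmA), ball_in(b4,rmA), free(left), robot_in(rmA)}
  through step 1 (go(rmD,rmA)): drop {robot_in(rmA)}, keep {ball_in(b1,rmB), ball_in(b3,rmA), ball_in(b4,rmA), free(left)}, require {robot_in(rmD)}
    → {ball_in(b1,rmB), ball_in(b3,rmA), ball_in(b4,rmA), free(left), robot_in(rmD)}

== RESULT ==
["ball_in(b1,rmB)", "ball_in(b3,rmA)", "ball_in(b4,rmA)", "free(left)", "robot_in(rmD)"]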